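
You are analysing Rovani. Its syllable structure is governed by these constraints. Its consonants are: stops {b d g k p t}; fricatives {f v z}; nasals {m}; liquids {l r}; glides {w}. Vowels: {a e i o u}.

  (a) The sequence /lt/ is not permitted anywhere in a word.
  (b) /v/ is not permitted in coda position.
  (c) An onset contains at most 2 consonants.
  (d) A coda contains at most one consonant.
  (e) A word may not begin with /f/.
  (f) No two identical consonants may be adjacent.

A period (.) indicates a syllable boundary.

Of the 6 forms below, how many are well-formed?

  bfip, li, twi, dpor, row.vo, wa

bfip — σ1 onset /bf/ (2C), coda /p/ ok → well-formed
li — σ1 onset /l/, coda /∅/ ok → well-formed
twi — σ1 onset /tw/ (2C), coda /∅/ ok → well-formed
dpor — σ1 onset /dp/ (2C), coda /r/ ok → well-formed
row.vo — σ1 onset /r/, coda /w/ ok; σ2 onset /v/, coda /∅/ ok → well-formed
wa — σ1 onset /w/, coda /∅/ ok → well-formed
Well-formed: bfip, li, twi, dpor, row.vo, wa → 6.

6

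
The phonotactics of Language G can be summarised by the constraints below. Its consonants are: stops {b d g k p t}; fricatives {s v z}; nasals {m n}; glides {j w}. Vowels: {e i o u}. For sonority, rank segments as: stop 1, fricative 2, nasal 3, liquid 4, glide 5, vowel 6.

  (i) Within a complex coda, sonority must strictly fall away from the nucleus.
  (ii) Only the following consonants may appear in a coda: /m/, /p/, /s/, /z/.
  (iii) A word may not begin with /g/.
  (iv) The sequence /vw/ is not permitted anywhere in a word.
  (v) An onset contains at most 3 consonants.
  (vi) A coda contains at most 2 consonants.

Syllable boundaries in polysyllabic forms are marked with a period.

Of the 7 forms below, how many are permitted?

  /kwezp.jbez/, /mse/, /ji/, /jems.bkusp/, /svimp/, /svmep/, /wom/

7

/kwezp.jbez/ — σ1 onset /kw/ (2C), coda /zp/ (2→1 falls) ok; σ2 onset /jb/ (2C), coda /z/ ok → permitted
/mse/ — σ1 onset /ms/ (2C), coda /∅/ ok → permitted
/ji/ — σ1 onset /j/, coda /∅/ ok → permitted
/jems.bkusp/ — σ1 onset /j/, coda /ms/ (3→2 falls) ok; σ2 onset /bk/ (2C), coda /sp/ (2→1 falls) ok → permitted
/svimp/ — σ1 onset /sv/ (2C), coda /mp/ (3→1 falls) ok → permitted
/svmep/ — σ1 onset /svm/ (3C), coda /p/ ok → permitted
/wom/ — σ1 onset /w/, coda /m/ ok → permitted
Permitted: /kwezp.jbez/, /mse/, /ji/, /jems.bkusp/, /svimp/, /svmep/, /wom/ → 7.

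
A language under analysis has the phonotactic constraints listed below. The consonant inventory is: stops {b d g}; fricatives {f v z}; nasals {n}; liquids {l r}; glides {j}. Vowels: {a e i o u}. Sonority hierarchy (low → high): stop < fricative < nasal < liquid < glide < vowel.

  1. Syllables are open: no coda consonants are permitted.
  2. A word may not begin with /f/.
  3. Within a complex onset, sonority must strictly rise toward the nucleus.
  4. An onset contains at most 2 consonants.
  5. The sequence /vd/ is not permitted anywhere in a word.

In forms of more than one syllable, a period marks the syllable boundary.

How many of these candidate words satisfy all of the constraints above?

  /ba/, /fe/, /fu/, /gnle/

1

/ba/ — σ1 onset /b/, coda /∅/ ok → well-formed
/fe/ — violates constraint 2: word begins with /f/ → ill-formed
/fu/ — violates constraint 2: word begins with /f/ → ill-formed
/gnle/ — violates constraint 4: syllable 1 onset /gnl/ has 3 consonants (> 2) → ill-formed
Well-formed: /ba/ → 1.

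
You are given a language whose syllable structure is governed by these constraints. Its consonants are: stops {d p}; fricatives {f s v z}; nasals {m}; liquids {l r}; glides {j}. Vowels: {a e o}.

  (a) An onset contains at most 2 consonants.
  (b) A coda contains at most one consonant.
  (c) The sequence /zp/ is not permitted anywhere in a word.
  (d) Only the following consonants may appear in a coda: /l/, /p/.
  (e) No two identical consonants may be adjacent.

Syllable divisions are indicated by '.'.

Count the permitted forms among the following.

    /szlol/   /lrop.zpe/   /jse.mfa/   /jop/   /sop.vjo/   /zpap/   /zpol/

3

/szlol/ — violates constraint (a): syllable 1 onset /szl/ has 3 consonants (> 2) → not permitted
/lrop.zpe/ — violates constraint (c): contains banned sequence /zp/ → not permitted
/jse.mfa/ — σ1 onset /js/ (2C), coda /∅/ ok; σ2 onset /mf/ (2C), coda /∅/ ok → permitted
/jop/ — σ1 onset /j/, coda /p/ ok → permitted
/sop.vjo/ — σ1 onset /s/, coda /p/ ok; σ2 onset /vj/ (2C), coda /∅/ ok → permitted
/zpap/ — violates constraint (c): contains banned sequence /zp/ → not permitted
/zpol/ — violates constraint (c): contains banned sequence /zp/ → not permitted
Permitted: /jse.mfa/, /jop/, /sop.vjo/ → 3.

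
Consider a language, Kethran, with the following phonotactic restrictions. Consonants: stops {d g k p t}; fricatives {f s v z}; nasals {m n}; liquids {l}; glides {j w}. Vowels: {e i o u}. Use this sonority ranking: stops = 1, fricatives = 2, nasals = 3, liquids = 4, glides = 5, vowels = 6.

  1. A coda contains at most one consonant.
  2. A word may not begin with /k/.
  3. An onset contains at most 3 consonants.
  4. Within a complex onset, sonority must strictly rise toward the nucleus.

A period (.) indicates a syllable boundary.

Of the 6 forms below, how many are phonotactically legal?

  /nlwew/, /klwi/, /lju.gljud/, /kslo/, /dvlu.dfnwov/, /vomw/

2

/nlwew/ — σ1 onset /nlw/ (3→4→5 rises), coda /w/ ok → phonotactically legal
/klwi/ — violates constraint 2: word begins with /k/ → phonotactically illegal
/lju.gljud/ — σ1 onset /lj/ (4→5 rises), coda /∅/ ok; σ2 onset /glj/ (1→4→5 rises), coda /d/ ok → phonotactically legal
/kslo/ — violates constraint 2: word begins with /k/ → phonotactically illegal
/dvlu.dfnwov/ — violates constraint 3: syllable 2 onset /dfnw/ has 4 consonants (> 3) → phonotactically illegal
/vomw/ — violates constraint 1: syllable 1 coda /mw/ has 2 consonants (> 1) → phonotactically illegal
Phonotactically legal: /nlwew/, /lju.gljud/ → 2.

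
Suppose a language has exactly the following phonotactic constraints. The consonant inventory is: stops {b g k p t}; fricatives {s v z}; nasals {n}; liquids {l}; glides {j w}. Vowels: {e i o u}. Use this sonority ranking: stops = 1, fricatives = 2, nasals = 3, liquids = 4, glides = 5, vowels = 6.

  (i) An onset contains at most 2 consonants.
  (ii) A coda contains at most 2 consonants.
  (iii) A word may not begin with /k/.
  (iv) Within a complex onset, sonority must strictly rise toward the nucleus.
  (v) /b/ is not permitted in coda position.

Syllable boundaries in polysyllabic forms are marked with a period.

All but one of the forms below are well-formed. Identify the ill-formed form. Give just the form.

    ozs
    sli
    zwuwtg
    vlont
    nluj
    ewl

ozs — σ1 onset /∅/, coda /zs/ (2C) ok → well-formed
sli — σ1 onset /sl/ (2→4 rises), coda /∅/ ok → well-formed
zwuwtg — violates constraint (ii): syllable 1 coda /wtg/ has 3 consonants (> 2) → ill-formed
vlont — σ1 onset /vl/ (2→4 rises), coda /nt/ (2C) ok → well-formed
nluj — σ1 onset /nl/ (3→4 rises), coda /j/ ok → well-formed
ewl — σ1 onset /∅/, coda /wl/ (2C) ok → well-formed

zwuwtg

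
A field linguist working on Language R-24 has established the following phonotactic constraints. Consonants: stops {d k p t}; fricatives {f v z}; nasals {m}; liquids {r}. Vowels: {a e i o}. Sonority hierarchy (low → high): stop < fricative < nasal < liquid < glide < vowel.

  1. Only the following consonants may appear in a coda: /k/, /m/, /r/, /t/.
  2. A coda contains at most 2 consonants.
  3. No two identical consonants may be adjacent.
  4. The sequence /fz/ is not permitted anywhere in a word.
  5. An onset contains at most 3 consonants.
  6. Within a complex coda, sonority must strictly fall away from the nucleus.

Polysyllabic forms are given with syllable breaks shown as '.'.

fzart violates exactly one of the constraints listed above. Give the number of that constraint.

fzart: contains banned sequence /fz/.
This is a violation of constraint 4: "The sequence /fz/ is not permitted anywhere in a word."
The remaining constraints (1, 2, 3, 5, 6) are satisfied.

4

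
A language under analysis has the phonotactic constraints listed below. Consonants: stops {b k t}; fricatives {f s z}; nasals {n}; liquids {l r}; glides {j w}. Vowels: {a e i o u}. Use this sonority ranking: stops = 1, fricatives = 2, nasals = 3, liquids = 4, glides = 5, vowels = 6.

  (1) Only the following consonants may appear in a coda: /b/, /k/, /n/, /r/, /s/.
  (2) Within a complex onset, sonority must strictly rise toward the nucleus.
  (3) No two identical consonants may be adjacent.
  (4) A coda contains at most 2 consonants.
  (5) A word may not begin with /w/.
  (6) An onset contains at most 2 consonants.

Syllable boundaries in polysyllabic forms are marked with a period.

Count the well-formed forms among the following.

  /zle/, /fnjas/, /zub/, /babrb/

2

/zle/ — σ1 onset /zl/ (2→4 rises), coda /∅/ ok → well-formed
/fnjas/ — violates constraint 6: syllable 1 onset /fnj/ has 3 consonants (> 2) → ill-formed
/zub/ — σ1 onset /z/, coda /b/ ok → well-formed
/babrb/ — violates constraint 4: syllable 1 coda /brb/ has 3 consonants (> 2) → ill-formed
Well-formed: /zle/, /zub/ → 2.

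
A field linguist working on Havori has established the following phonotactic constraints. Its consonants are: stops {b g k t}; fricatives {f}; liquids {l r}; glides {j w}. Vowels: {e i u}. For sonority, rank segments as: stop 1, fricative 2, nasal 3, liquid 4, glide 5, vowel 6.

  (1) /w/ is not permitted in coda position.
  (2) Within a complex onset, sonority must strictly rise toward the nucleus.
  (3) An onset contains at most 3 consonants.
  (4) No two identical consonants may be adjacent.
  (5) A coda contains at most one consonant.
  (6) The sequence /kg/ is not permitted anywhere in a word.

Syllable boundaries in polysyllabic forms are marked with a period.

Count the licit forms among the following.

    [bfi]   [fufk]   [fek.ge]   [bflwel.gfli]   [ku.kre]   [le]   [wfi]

3

[bfi] — σ1 onset /bf/ (1→2 rises), coda /∅/ ok → licit
[fufk] — violates constraint 5: syllable 1 coda /fk/ has 2 consonants (> 1) → illicit
[fek.ge] — violates constraint 6: contains banned sequence /kg/ → illicit
[bflwel.gfli] — violates constraint 3: syllable 1 onset /bflw/ has 4 consonants (> 3) → illicit
[ku.kre] — σ1 onset /k/, coda /∅/ ok; σ2 onset /kr/ (1→4 rises), coda /∅/ ok → licit
[le] — σ1 onset /l/, coda /∅/ ok → licit
[wfi] — violates constraint 2: syllable 1 onset /wf/: /w/ (glide, 5) → /f/ (fricative, 2) does not rise → illicit
Licit: [bfi], [ku.kre], [le] → 3.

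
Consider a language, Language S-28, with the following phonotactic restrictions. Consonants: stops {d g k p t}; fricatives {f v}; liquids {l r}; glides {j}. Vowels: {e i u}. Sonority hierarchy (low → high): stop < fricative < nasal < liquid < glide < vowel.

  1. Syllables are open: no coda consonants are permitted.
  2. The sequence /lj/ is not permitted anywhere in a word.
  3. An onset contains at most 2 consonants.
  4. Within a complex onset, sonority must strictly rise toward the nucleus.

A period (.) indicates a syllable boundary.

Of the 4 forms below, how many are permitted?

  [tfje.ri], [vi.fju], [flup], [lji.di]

1

[tfje.ri] — violates constraint 3: syllable 1 onset /tfj/ has 3 consonants (> 2) → not permitted
[vi.fju] — σ1 onset /v/, coda /∅/ ok; σ2 onset /fj/ (2→5 rises), coda /∅/ ok → permitted
[flup] — violates constraint 1: syllable 1 coda /p/ has 1 consonant (> 0) → not permitted
[lji.di] — violates constraint 2: contains banned sequence /lj/ → not permitted
Permitted: [vi.fju] → 1.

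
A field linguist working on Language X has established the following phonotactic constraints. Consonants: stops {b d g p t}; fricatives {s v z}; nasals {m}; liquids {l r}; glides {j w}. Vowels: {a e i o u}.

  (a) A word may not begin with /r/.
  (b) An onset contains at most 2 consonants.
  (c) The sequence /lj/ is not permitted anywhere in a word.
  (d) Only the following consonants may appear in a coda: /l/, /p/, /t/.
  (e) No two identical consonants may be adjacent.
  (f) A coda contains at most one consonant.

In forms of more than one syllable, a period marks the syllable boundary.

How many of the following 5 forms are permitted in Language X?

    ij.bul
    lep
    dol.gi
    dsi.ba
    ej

3

ij.bul — violates constraint (d): syllable 1 coda contains /j/, which is not a licensed coda consonant → not permitted
lep — σ1 onset /l/, coda /p/ ok → permitted
dol.gi — σ1 onset /d/, coda /l/ ok; σ2 onset /g/, coda /∅/ ok → permitted
dsi.ba — σ1 onset /ds/ (2C), coda /∅/ ok; σ2 onset /b/, coda /∅/ ok → permitted
ej — violates constraint (d): syllable 1 coda contains /j/, which is not a licensed coda consonant → not permitted
Permitted: lep, dol.gi, dsi.ba → 3.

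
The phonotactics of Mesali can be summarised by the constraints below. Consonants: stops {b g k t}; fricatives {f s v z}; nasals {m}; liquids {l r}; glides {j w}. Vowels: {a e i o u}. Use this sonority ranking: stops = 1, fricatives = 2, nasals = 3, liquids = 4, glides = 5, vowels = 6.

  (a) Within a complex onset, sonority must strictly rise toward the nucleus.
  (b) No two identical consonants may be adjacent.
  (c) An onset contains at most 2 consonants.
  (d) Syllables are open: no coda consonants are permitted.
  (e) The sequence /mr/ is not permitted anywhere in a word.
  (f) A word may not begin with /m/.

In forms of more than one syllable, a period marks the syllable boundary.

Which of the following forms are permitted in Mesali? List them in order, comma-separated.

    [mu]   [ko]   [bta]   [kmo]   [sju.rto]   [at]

[ko], [kmo]

[mu] — violates constraint (f): word begins with /m/ → not permitted
[ko] — σ1 onset /k/, coda /∅/ ok → permitted
[bta] — violates constraint (a): syllable 1 onset /bt/: /b/ (stop, 1) → /t/ (stop, 1) does not rise → not permitted
[kmo] — σ1 onset /km/ (1→3 rises), coda /∅/ ok → permitted
[sju.rto] — violates constraint (a): syllable 2 onset /rt/: /r/ (liquid, 4) → /t/ (stop, 1) does not rise → not permitted
[at] — violates constraint (d): syllable 1 coda /t/ has 1 consonant (> 0) → not permitted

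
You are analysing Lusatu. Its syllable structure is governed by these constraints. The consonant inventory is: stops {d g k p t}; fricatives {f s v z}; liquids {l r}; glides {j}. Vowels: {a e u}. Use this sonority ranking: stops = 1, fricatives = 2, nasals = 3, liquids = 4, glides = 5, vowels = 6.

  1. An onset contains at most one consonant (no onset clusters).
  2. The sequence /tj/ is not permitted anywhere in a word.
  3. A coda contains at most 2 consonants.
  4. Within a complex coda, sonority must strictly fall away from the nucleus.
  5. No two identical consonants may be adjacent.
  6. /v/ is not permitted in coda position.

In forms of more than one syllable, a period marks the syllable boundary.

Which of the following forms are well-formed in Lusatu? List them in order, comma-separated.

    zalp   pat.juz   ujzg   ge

zalp, ge

zalp — σ1 onset /z/, coda /lp/ (4→1 falls) ok → well-formed
pat.juz — violates constraint 2: contains banned sequence /tj/ → ill-formed
ujzg — violates constraint 3: syllable 1 coda /jzg/ has 3 consonants (> 2) → ill-formed
ge — σ1 onset /g/, coda /∅/ ok → well-formed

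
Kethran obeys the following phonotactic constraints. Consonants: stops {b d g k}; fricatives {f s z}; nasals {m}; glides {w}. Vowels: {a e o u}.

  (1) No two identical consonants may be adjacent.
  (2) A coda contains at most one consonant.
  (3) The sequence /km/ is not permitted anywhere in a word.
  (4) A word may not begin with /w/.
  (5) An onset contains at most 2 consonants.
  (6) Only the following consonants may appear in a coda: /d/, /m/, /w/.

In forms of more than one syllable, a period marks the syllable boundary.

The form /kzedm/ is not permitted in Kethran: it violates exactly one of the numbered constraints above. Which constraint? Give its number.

/kzedm/: syllable 1 coda /dm/ has 2 consonants (> 1).
This is a violation of constraint 2: "A coda contains at most one consonant."
The remaining constraints (1, 3, 4, 5, 6) are satisfied.

2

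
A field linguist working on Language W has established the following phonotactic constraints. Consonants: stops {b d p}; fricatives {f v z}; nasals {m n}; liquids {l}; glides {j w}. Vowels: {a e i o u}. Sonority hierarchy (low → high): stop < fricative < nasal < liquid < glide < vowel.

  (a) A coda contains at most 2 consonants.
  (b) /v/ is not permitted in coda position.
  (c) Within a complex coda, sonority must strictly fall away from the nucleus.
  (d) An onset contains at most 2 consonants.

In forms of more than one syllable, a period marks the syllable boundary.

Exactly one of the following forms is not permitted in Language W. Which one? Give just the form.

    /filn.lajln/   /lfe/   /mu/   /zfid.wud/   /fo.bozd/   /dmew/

/filn.lajln/

/filn.lajln/ — violates constraint (a): syllable 2 coda /jln/ has 3 consonants (> 2) → not permitted
/lfe/ — σ1 onset /lf/ (2C), coda /∅/ ok → permitted
/mu/ — σ1 onset /m/, coda /∅/ ok → permitted
/zfid.wud/ — σ1 onset /zf/ (2C), coda /d/ ok; σ2 onset /w/, coda /d/ ok → permitted
/fo.bozd/ — σ1 onset /f/, coda /∅/ ok; σ2 onset /b/, coda /zd/ (2→1 falls) ok → permitted
/dmew/ — σ1 onset /dm/ (2C), coda /w/ ok → permitted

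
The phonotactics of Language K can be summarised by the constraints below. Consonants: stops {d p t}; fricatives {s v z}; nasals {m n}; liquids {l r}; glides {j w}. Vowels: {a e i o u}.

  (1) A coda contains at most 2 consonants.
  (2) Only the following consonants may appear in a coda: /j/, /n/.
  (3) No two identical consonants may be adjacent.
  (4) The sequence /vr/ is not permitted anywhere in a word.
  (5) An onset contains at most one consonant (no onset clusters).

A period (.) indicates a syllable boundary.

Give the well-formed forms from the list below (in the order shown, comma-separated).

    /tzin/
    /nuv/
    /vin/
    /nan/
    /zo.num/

/tzin/ — violates constraint 5: syllable 1 onset /tz/ has 2 consonants (> 1) → ill-formed
/nuv/ — violates constraint 2: syllable 1 coda contains /v/, which is not a licensed coda consonant → ill-formed
/vin/ — σ1 onset /v/, coda /n/ ok → well-formed
/nan/ — σ1 onset /n/, coda /n/ ok → well-formed
/zo.num/ — violates constraint 2: syllable 2 coda contains /m/, which is not a licensed coda consonant → ill-formed

/vin/, /nan/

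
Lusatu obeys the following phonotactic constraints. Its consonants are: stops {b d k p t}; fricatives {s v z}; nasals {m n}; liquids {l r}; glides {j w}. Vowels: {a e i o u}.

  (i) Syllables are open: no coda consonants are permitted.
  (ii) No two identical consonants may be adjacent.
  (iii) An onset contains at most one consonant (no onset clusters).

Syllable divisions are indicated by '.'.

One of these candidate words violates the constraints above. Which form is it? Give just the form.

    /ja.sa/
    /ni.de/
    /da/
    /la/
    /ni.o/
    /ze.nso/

/ze.nso/

/ja.sa/ — σ1 onset /j/, coda /∅/ ok; σ2 onset /s/, coda /∅/ ok → well-formed
/ni.de/ — σ1 onset /n/, coda /∅/ ok; σ2 onset /d/, coda /∅/ ok → well-formed
/da/ — σ1 onset /d/, coda /∅/ ok → well-formed
/la/ — σ1 onset /l/, coda /∅/ ok → well-formed
/ni.o/ — σ1 onset /n/, coda /∅/ ok; σ2 onset /∅/, coda /∅/ ok → well-formed
/ze.nso/ — violates constraint (iii): syllable 2 onset /ns/ has 2 consonants (> 1) → ill-formed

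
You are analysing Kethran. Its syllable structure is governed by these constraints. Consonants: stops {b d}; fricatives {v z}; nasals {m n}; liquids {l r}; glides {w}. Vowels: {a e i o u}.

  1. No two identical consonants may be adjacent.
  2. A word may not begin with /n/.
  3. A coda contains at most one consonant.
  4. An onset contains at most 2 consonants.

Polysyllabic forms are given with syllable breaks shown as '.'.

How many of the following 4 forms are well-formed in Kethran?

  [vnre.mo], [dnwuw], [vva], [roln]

[vnre.mo] — violates constraint 4: syllable 1 onset /vnr/ has 3 consonants (> 2) → ill-formed
[dnwuw] — violates constraint 4: syllable 1 onset /dnw/ has 3 consonants (> 2) → ill-formed
[vva] — violates constraint 1: adjacent identical consonants /vv/ → ill-formed
[roln] — violates constraint 3: syllable 1 coda /ln/ has 2 consonants (> 1) → ill-formed
No form is well-formed → 0.

0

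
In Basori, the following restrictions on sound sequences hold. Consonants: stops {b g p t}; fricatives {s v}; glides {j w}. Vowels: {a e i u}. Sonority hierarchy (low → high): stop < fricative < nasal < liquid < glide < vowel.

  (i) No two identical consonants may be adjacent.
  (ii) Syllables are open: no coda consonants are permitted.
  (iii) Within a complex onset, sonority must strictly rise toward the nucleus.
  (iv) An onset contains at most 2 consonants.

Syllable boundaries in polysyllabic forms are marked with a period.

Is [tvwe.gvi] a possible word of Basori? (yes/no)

[tvwe.gvi] — violates constraint (iv): syllable 1 onset /tvw/ has 3 consonants (> 2) → illicit

no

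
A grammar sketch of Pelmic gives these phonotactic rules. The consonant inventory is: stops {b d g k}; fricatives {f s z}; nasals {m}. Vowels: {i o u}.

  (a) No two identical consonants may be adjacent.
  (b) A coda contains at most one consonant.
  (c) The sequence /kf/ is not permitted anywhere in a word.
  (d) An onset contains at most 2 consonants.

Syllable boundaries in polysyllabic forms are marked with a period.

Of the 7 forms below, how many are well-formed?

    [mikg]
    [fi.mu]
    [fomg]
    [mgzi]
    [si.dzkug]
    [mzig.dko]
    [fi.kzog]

3

[mikg] — violates constraint (b): syllable 1 coda /kg/ has 2 consonants (> 1) → ill-formed
[fi.mu] — σ1 onset /f/, coda /∅/ ok; σ2 onset /m/, coda /∅/ ok → well-formed
[fomg] — violates constraint (b): syllable 1 coda /mg/ has 2 consonants (> 1) → ill-formed
[mgzi] — violates constraint (d): syllable 1 onset /mgz/ has 3 consonants (> 2) → ill-formed
[si.dzkug] — violates constraint (d): syllable 2 onset /dzk/ has 3 consonants (> 2) → ill-formed
[mzig.dko] — σ1 onset /mz/ (2C), coda /g/ ok; σ2 onset /dk/ (2C), coda /∅/ ok → well-formed
[fi.kzog] — σ1 onset /f/, coda /∅/ ok; σ2 onset /kz/ (2C), coda /g/ ok → well-formed
Well-formed: [fi.mu], [mzig.dko], [fi.kzog] → 3.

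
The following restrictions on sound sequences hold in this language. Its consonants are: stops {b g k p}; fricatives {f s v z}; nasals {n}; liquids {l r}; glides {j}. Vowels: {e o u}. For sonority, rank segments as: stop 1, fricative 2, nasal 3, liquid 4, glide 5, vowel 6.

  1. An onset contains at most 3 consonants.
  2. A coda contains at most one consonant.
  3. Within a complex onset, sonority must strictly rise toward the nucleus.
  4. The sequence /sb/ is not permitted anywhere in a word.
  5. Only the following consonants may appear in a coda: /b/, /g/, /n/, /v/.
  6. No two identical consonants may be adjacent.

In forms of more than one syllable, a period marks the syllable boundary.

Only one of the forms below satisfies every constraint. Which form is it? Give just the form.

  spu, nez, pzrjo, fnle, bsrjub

spu — violates constraint 3: syllable 1 onset /sp/: /s/ (fricative, 2) → /p/ (stop, 1) does not rise → illicit
nez — violates constraint 5: syllable 1 coda contains /z/, which is not a licensed coda consonant → illicit
pzrjo — violates constraint 1: syllable 1 onset /pzrj/ has 4 consonants (> 3) → illicit
fnle — σ1 onset /fnl/ (2→3→4 rises), coda /∅/ ok → licit
bsrjub — violates constraint 1: syllable 1 onset /bsrj/ has 4 consonants (> 3) → illicit

fnle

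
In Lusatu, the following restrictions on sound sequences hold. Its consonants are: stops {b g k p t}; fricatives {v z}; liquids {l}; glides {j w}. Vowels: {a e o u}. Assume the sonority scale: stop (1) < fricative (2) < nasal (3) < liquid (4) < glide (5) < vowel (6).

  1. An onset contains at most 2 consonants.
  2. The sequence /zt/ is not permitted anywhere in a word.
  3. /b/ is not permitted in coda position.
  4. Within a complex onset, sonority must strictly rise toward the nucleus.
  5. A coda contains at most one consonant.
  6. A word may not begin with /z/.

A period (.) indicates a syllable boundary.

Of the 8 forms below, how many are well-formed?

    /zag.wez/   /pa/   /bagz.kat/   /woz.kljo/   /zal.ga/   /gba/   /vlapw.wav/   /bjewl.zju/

1

/zag.wez/ — violates constraint 6: word begins with /z/ → ill-formed
/pa/ — σ1 onset /p/, coda /∅/ ok → well-formed
/bagz.kat/ — violates constraint 5: syllable 1 coda /gz/ has 2 consonants (> 1) → ill-formed
/woz.kljo/ — violates constraint 1: syllable 2 onset /klj/ has 3 consonants (> 2) → ill-formed
/zal.ga/ — violates constraint 6: word begins with /z/ → ill-formed
/gba/ — violates constraint 4: syllable 1 onset /gb/: /g/ (stop, 1) → /b/ (stop, 1) does not rise → ill-formed
/vlapw.wav/ — violates constraint 5: syllable 1 coda /pw/ has 2 consonants (> 1) → ill-formed
/bjewl.zju/ — violates constraint 5: syllable 1 coda /wl/ has 2 consonants (> 1) → ill-formed
Well-formed: /pa/ → 1.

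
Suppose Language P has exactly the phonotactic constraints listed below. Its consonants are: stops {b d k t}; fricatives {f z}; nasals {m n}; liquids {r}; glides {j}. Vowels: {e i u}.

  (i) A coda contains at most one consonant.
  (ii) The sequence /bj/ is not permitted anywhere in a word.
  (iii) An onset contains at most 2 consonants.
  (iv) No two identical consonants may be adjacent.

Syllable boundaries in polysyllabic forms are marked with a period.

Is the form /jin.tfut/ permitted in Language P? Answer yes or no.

yes

/jin.tfut/ — σ1 onset /j/, coda /n/ ok; σ2 onset /tf/ (2C), coda /t/ ok → permitted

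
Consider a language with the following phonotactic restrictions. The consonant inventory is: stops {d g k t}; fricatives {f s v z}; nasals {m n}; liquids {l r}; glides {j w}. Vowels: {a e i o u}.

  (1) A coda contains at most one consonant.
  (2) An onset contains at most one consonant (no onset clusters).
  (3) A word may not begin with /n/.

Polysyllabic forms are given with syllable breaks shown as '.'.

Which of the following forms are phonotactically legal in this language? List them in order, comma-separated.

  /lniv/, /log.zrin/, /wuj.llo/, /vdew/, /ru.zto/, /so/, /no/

/lniv/ — violates constraint 2: syllable 1 onset /ln/ has 2 consonants (> 1) → phonotactically illegal
/log.zrin/ — violates constraint 2: syllable 2 onset /zr/ has 2 consonants (> 1) → phonotactically illegal
/wuj.llo/ — violates constraint 2: syllable 2 onset /ll/ has 2 consonants (> 1) → phonotactically illegal
/vdew/ — violates constraint 2: syllable 1 onset /vd/ has 2 consonants (> 1) → phonotactically illegal
/ru.zto/ — violates constraint 2: syllable 2 onset /zt/ has 2 consonants (> 1) → phonotactically illegal
/so/ — σ1 onset /s/, coda /∅/ ok → phonotactically legal
/no/ — violates constraint 3: word begins with /n/ → phonotactically illegal

/so/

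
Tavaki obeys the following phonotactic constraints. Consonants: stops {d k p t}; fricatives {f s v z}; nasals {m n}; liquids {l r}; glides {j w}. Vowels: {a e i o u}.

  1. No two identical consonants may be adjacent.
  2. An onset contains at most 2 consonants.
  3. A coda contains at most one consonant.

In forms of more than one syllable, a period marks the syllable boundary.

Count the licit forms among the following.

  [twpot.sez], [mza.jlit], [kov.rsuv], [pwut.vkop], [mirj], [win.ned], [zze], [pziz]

4

[twpot.sez] — violates constraint 2: syllable 1 onset /twp/ has 3 consonants (> 2) → illicit
[mza.jlit] — σ1 onset /mz/ (2C), coda /∅/ ok; σ2 onset /jl/ (2C), coda /t/ ok → licit
[kov.rsuv] — σ1 onset /k/, coda /v/ ok; σ2 onset /rs/ (2C), coda /v/ ok → licit
[pwut.vkop] — σ1 onset /pw/ (2C), coda /t/ ok; σ2 onset /vk/ (2C), coda /p/ ok → licit
[mirj] — violates constraint 3: syllable 1 coda /rj/ has 2 consonants (> 1) → illicit
[win.ned] — violates constraint 1: adjacent identical consonants /nn/ → illicit
[zze] — violates constraint 1: adjacent identical consonants /zz/ → illicit
[pziz] — σ1 onset /pz/ (2C), coda /z/ ok → licit
Licit: [mza.jlit], [kov.rsuv], [pwut.vkop], [pziz] → 4.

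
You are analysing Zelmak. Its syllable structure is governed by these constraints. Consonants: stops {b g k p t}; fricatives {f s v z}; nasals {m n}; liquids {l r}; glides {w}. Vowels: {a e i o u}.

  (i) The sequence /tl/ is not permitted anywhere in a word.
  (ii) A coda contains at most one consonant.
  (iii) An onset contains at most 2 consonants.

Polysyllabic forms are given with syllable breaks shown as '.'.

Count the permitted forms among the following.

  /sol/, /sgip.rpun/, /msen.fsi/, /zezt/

/sol/ — σ1 onset /s/, coda /l/ ok → permitted
/sgip.rpun/ — σ1 onset /sg/ (2C), coda /p/ ok; σ2 onset /rp/ (2C), coda /n/ ok → permitted
/msen.fsi/ — σ1 onset /ms/ (2C), coda /n/ ok; σ2 onset /fs/ (2C), coda /∅/ ok → permitted
/zezt/ — violates constraint (ii): syllable 1 coda /zt/ has 2 consonants (> 1) → not permitted
Permitted: /sol/, /sgip.rpun/, /msen.fsi/ → 3.

3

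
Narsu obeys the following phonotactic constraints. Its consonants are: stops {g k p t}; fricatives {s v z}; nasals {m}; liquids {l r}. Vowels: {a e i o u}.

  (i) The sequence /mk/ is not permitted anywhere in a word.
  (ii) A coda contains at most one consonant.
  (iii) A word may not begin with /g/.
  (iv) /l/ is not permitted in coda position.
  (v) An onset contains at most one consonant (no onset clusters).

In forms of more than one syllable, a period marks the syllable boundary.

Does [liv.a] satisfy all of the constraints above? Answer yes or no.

yes

[liv.a] — σ1 onset /l/, coda /v/ ok; σ2 onset /∅/, coda /∅/ ok → phonotactically legal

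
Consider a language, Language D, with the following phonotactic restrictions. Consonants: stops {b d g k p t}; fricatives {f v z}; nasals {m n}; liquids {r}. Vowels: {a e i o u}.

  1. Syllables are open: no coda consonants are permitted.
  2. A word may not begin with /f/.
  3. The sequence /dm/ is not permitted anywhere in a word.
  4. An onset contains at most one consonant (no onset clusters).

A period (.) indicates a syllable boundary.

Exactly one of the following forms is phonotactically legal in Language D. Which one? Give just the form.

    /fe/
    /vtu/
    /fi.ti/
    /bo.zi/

/bo.zi/

/fe/ — violates constraint 2: word begins with /f/ → phonotactically illegal
/vtu/ — violates constraint 4: syllable 1 onset /vt/ has 2 consonants (> 1) → phonotactically illegal
/fi.ti/ — violates constraint 2: word begins with /f/ → phonotactically illegal
/bo.zi/ — σ1 onset /b/, coda /∅/ ok; σ2 onset /z/, coda /∅/ ok → phonotactically legal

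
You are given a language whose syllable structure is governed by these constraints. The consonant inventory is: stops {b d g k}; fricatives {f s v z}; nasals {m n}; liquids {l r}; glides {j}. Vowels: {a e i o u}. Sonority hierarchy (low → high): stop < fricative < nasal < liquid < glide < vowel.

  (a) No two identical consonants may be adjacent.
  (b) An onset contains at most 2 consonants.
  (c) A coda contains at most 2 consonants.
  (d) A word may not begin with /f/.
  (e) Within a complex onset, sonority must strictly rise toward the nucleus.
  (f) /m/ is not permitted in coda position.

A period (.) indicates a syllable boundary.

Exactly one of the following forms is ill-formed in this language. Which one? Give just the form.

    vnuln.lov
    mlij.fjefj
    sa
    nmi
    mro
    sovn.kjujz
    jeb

vnuln.lov — σ1 onset /vn/ (2→3 rises), coda /ln/ (2C) ok; σ2 onset /l/, coda /v/ ok → well-formed
mlij.fjefj — σ1 onset /ml/ (3→4 rises), coda /j/ ok; σ2 onset /fj/ (2→5 rises), coda /fj/ (2C) ok → well-formed
sa — σ1 onset /s/, coda /∅/ ok → well-formed
nmi — violates constraint (e): syllable 1 onset /nm/: /n/ (nasal, 3) → /m/ (nasal, 3) does not rise → ill-formed
mro — σ1 onset /mr/ (3→4 rises), coda /∅/ ok → well-formed
sovn.kjujz — σ1 onset /s/, coda /vn/ (2C) ok; σ2 onset /kj/ (1→5 rises), coda /jz/ (2C) ok → well-formed
jeb — σ1 onset /j/, coda /b/ ok → well-formed

nmi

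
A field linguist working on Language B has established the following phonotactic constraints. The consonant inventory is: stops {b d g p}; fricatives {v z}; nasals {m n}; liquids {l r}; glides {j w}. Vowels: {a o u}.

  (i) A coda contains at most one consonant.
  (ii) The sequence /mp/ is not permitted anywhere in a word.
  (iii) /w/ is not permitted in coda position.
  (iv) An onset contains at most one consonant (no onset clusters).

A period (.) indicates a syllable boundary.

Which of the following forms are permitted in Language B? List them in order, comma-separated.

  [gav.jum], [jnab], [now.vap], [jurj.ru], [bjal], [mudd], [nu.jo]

[gav.jum] — σ1 onset /g/, coda /v/ ok; σ2 onset /j/, coda /m/ ok → permitted
[jnab] — violates constraint (iv): syllable 1 onset /jn/ has 2 consonants (> 1) → not permitted
[now.vap] — violates constraint (iii): syllable 1 coda contains /w/ → not permitted
[jurj.ru] — violates constraint (i): syllable 1 coda /rj/ has 2 consonants (> 1) → not permitted
[bjal] — violates constraint (iv): syllable 1 onset /bj/ has 2 consonants (> 1) → not permitted
[mudd] — violates constraint (i): syllable 1 coda /dd/ has 2 consonants (> 1) → not permitted
[nu.jo] — σ1 onset /n/, coda /∅/ ok; σ2 onset /j/, coda /∅/ ok → permitted

[gav.jum], [nu.jo]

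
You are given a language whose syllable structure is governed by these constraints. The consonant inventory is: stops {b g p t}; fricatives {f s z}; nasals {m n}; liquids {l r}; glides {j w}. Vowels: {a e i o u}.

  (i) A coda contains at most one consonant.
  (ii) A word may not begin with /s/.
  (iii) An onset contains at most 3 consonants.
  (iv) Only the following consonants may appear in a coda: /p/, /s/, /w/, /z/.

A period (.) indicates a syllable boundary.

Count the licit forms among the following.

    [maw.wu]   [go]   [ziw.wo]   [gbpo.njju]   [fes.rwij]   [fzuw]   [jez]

[maw.wu] — σ1 onset /m/, coda /w/ ok; σ2 onset /w/, coda /∅/ ok → licit
[go] — σ1 onset /g/, coda /∅/ ok → licit
[ziw.wo] — σ1 onset /z/, coda /w/ ok; σ2 onset /w/, coda /∅/ ok → licit
[gbpo.njju] — σ1 onset /gbp/ (3C), coda /∅/ ok; σ2 onset /njj/ (3C), coda /∅/ ok → licit
[fes.rwij] — violates constraint (iv): syllable 2 coda contains /j/, which is not a licensed coda consonant → illicit
[fzuw] — σ1 onset /fz/ (2C), coda /w/ ok → licit
[jez] — σ1 onset /j/, coda /z/ ok → licit
Licit: [maw.wu], [go], [ziw.wo], [gbpo.njju], [fzuw], [jez] → 6.

6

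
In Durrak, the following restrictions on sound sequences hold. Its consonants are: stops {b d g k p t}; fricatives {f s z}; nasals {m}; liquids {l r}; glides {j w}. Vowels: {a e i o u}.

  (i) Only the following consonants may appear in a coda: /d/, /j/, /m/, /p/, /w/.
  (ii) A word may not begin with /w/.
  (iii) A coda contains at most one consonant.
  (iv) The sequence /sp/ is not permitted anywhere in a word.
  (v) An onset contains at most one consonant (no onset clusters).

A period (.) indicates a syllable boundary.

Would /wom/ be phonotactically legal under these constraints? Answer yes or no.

no

/wom/ — violates constraint (ii): word begins with /w/ → phonotactically illegal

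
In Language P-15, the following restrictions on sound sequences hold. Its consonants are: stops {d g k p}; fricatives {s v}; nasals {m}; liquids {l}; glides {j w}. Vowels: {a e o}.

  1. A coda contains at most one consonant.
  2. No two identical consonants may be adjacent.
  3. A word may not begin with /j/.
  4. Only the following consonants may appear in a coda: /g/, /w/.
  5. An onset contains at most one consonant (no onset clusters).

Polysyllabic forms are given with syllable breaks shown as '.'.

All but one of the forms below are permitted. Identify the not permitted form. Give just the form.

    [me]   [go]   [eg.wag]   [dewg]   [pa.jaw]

[dewg]

[me] — σ1 onset /m/, coda /∅/ ok → permitted
[go] — σ1 onset /g/, coda /∅/ ok → permitted
[eg.wag] — σ1 onset /∅/, coda /g/ ok; σ2 onset /w/, coda /g/ ok → permitted
[dewg] — violates constraint 1: syllable 1 coda /wg/ has 2 consonants (> 1) → not permitted
[pa.jaw] — σ1 onset /p/, coda /∅/ ok; σ2 onset /j/, coda /w/ ok → permitted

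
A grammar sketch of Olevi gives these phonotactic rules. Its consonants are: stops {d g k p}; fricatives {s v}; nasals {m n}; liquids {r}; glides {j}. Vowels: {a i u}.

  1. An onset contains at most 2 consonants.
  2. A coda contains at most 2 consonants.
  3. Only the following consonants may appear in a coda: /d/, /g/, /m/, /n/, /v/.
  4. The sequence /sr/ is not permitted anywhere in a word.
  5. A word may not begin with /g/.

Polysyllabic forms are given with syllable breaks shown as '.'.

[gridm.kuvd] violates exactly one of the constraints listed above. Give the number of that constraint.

5

[gridm.kuvd]: word begins with /g/.
This is a violation of constraint 5: "A word may not begin with /g/."
The remaining constraints (1, 2, 3, 4) are satisfied.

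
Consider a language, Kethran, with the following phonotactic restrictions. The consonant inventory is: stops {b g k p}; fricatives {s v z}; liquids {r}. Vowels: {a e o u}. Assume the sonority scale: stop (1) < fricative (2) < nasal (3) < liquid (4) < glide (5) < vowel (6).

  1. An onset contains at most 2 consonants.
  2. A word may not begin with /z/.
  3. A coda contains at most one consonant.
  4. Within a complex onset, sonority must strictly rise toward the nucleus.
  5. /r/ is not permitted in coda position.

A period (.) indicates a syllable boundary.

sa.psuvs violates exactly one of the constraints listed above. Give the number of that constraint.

3

sa.psuvs: syllable 2 coda /vs/ has 2 consonants (> 1).
This is a violation of constraint 3: "A coda contains at most one consonant."
The remaining constraints (1, 2, 4, 5) are satisfied.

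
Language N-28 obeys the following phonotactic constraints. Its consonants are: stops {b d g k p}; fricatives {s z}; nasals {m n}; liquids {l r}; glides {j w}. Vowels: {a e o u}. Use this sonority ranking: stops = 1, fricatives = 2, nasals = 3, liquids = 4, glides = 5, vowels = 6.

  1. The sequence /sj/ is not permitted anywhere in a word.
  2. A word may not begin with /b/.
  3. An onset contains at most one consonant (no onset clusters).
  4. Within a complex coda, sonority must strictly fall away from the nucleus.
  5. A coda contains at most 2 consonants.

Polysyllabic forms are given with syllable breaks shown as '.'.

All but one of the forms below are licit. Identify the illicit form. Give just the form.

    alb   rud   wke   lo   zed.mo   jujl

wke

alb — σ1 onset /∅/, coda /lb/ (4→1 falls) ok → licit
rud — σ1 onset /r/, coda /d/ ok → licit
wke — violates constraint 3: syllable 1 onset /wk/ has 2 consonants (> 1) → illicit
lo — σ1 onset /l/, coda /∅/ ok → licit
zed.mo — σ1 onset /z/, coda /d/ ok; σ2 onset /m/, coda /∅/ ok → licit
jujl — σ1 onset /j/, coda /jl/ (5→4 falls) ok → licit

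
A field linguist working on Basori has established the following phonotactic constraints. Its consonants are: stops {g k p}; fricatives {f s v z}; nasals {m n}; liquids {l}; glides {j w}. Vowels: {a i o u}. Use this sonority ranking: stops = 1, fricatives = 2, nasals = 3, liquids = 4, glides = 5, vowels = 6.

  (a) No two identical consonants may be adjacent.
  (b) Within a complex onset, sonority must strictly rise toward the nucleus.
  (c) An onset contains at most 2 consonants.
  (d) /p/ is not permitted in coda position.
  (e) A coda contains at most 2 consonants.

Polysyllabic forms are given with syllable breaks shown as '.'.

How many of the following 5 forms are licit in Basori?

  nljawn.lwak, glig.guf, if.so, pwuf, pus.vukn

3

nljawn.lwak — violates constraint (c): syllable 1 onset /nlj/ has 3 consonants (> 2) → illicit
glig.guf — violates constraint (a): adjacent identical consonants /gg/ → illicit
if.so — σ1 onset /∅/, coda /f/ ok; σ2 onset /s/, coda /∅/ ok → licit
pwuf — σ1 onset /pw/ (1→5 rises), coda /f/ ok → licit
pus.vukn — σ1 onset /p/, coda /s/ ok; σ2 onset /v/, coda /kn/ (2C) ok → licit
Licit: if.so, pwuf, pus.vukn → 3.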